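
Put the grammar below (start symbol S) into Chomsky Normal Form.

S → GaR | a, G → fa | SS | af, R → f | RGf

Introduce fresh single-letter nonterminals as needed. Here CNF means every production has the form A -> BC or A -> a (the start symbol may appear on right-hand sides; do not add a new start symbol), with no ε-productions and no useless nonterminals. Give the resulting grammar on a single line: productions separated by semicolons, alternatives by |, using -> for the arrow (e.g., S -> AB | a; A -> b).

S -> a | GD; A -> a; B -> f; C -> GB; D -> AR; G -> AB | BA | SS; R -> f | RC

No ε-productions.
No unit productions to eliminate.
TERM: introduce A -> a, B -> f and substitute in every rule of length ≥2.
BIN: R -> RGB becomes R -> RC, C -> GB; S -> GAR becomes S -> GD, D -> AR.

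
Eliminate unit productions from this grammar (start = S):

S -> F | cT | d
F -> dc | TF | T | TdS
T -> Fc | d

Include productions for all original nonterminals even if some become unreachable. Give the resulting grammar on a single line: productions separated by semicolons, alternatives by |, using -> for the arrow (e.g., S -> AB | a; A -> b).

Unit productions: F->T, S->F.
Unit pairs (A ⇒* B via units): (F,T), (S,F), (S,T).
S: inherits non-unit rules of {F, S, T} → Fc | TF | TdS | cT | d | dc.
F: inherits non-unit rules of {F, T} → Fc | TF | TdS | d | dc.
T: inherits non-unit rules of {T} → Fc | d.

S -> d | Fc | TF | cT | dc | TdS; F -> d | Fc | TF | dc | TdS; T -> d | Fc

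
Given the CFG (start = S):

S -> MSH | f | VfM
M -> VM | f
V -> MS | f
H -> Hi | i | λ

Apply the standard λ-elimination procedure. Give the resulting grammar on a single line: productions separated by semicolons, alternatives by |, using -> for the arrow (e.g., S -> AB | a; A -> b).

Nullable set: {H}.
S -> MSH: H nullable, giving MS | MSH.
Drop H -> λ.
H -> Hi: H nullable, giving Hi | i.
Unchanged (no nullable symbols): S -> VfM; S -> f; H -> i; M -> VM; M -> f; V -> MS; V -> f.

S -> f | MS | MSH | VfM; H -> i | Hi; M -> f | VM; V -> f | MS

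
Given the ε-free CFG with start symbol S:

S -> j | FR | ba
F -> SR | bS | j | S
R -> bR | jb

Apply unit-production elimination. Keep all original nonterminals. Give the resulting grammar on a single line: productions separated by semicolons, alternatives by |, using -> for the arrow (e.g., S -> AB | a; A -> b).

Unit productions: F->S.
Unit pairs (A ⇒* B via units): (F,S).
S: inherits non-unit rules of {S} → FR | ba | j.
F: inherits non-unit rules of {F, S} → FR | SR | bS | ba | j.
R: inherits non-unit rules of {R} → bR | jb.

S -> j | FR | ba; F -> j | FR | SR | bS | ba; R -> bR | jb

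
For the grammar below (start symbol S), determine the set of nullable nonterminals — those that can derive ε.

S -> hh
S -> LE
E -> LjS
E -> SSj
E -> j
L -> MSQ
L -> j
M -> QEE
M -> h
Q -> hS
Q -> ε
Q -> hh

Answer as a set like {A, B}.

Directly nullable (have an ε-rule): {Q}.
Not nullable: E, L, M, S — each has a terminal in every rule's right-hand side or depends on a non-nullable symbol.

{Q}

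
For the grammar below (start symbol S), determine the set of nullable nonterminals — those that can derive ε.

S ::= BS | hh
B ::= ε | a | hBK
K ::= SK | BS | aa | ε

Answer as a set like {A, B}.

Directly nullable (have an ε-rule): {B, K}.
Not nullable: S — each has a terminal in every rule's right-hand side or depends on a non-nullable symbol.

{B, K}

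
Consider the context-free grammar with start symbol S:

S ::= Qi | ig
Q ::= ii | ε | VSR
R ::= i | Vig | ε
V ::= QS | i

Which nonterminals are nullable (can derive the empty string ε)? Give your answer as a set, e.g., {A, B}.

Directly nullable (have an ε-rule): {Q, R}.
Not nullable: S, V — each has a terminal in every rule's right-hand side or depends on a non-nullable symbol.

{Q, R}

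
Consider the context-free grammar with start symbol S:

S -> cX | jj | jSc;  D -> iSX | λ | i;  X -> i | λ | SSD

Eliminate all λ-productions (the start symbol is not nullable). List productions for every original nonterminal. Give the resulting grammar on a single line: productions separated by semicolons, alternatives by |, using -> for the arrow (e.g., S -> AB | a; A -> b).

S -> c | cX | jj | jSc; D -> i | iS | iSX; X -> i | SS | SSD

Nullable set: {D, X}.
S -> cX: X nullable, giving c | cX.
Drop D -> λ.
D -> iSX: X nullable, giving iS | iSX.
Drop X -> λ.
X -> SSD: D nullable, giving SS | SSD.
Unchanged (no nullable symbols): S -> jSc; S -> jj; D -> i; X -> i.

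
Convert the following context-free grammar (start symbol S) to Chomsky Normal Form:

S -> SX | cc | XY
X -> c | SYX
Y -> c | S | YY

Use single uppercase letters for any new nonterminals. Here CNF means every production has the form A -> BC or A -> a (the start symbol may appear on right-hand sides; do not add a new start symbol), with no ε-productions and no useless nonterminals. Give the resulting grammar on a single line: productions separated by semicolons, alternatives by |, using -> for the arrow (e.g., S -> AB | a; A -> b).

No ε-productions.
After unit-elimination: S -> SX | XY | cc; X -> c | SYX; Y -> c | SX | XY | YY | cc.
TERM: introduce A -> c and substitute in every rule of length ≥2.
BIN: X -> SYX becomes X -> SB, B -> YX.

S -> AA | SX | XY; A -> c; B -> YX; X -> c | SB; Y -> c | AA | SX | XY | YY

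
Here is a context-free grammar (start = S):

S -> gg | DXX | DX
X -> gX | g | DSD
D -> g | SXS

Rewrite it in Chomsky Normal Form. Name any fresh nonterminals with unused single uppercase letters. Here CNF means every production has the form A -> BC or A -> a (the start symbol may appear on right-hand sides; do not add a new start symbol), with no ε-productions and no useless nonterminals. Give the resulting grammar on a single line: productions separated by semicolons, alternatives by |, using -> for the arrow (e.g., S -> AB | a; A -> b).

No ε-productions.
No unit productions to eliminate.
TERM: introduce A -> g and substitute in every rule of length ≥2.
BIN: D -> SXS becomes D -> SB, B -> XS; S -> DXX becomes S -> DC, C -> XX; X -> DSD becomes X -> DE, E -> SD.

S -> AA | DC | DX; A -> g; B -> XS; C -> XX; D -> g | SB; E -> SD; X -> g | AX | DE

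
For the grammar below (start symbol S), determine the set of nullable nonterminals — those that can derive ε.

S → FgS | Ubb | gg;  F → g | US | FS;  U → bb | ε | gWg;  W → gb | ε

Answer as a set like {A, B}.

Directly nullable (have an ε-rule): {U, W}.
Not nullable: F, S — each has a terminal in every rule's right-hand side or depends on a non-nullable symbol.

{U, W}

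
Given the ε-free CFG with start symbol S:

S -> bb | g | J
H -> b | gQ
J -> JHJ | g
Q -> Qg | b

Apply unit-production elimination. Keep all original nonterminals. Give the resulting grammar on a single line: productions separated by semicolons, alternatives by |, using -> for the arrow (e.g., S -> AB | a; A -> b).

S -> g | bb | JHJ; H -> b | gQ; J -> g | JHJ; Q -> b | Qg

Unit productions: S->J.
Unit pairs (A ⇒* B via units): (S,J).
S: inherits non-unit rules of {J, S} → JHJ | bb | g.
H: inherits non-unit rules of {H} → b | gQ.
J: inherits non-unit rules of {J} → JHJ | g.
Q: inherits non-unit rules of {Q} → Qg | b.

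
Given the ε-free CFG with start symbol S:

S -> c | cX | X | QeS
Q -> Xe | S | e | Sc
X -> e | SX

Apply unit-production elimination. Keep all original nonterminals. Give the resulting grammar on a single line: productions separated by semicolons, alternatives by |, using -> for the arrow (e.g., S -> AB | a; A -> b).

Unit productions: Q->S, S->X.
Unit pairs (A ⇒* B via units): (Q,S), (Q,X), (S,X).
S: inherits non-unit rules of {S, X} → QeS | SX | c | cX | e.
Q: inherits non-unit rules of {Q, S, X} → QeS | SX | Sc | Xe | c | cX | e.
X: inherits non-unit rules of {X} → SX | e.

S -> c | e | SX | cX | QeS; Q -> c | e | SX | Sc | Xe | cX | QeS; X -> e | SX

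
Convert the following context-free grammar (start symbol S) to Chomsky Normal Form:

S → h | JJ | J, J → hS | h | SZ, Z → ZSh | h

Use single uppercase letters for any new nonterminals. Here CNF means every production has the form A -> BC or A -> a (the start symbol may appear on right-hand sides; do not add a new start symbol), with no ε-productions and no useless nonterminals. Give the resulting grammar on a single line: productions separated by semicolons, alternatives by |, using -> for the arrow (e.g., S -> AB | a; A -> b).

S -> h | AS | JJ | SZ; A -> h; B -> SA; J -> h | AS | SZ; Z -> h | ZB

No ε-productions.
After unit-elimination: S -> h | JJ | SZ | hS; J -> h | SZ | hS; Z -> h | ZSh.
TERM: introduce A -> h and substitute in every rule of length ≥2.
BIN: Z -> ZSA becomes Z -> ZB, B -> SA.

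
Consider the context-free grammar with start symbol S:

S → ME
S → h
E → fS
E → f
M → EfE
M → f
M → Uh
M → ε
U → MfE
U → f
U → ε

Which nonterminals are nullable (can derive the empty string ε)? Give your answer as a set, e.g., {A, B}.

{M, U}

Directly nullable (have an ε-rule): {M, U}.
Not nullable: E, S — each has a terminal in every rule's right-hand side or depends on a non-nullable symbol.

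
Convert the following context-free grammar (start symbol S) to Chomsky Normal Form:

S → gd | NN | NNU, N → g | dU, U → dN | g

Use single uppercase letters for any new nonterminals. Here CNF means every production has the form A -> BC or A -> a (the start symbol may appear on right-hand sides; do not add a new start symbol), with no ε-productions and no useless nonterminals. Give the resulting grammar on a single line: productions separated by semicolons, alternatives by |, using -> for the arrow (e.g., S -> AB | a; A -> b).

No ε-productions.
No unit productions to eliminate.
TERM: introduce A -> d, B -> g and substitute in every rule of length ≥2.
BIN: S -> NNU becomes S -> NC, C -> NU.

S -> BA | NC | NN; A -> d; B -> g; C -> NU; N -> g | AU; U -> g | AN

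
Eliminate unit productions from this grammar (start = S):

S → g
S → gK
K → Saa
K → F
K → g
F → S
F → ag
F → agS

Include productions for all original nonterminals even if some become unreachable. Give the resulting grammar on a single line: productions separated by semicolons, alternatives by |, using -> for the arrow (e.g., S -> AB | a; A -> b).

S -> g | gK; F -> g | ag | gK | agS; K -> g | ag | gK | Saa | agS

Unit productions: F->S, K->F.
Unit pairs (A ⇒* B via units): (F,S), (K,F), (K,S).
S: inherits non-unit rules of {S} → g | gK.
F: inherits non-unit rules of {F, S} → ag | agS | g | gK.
K: inherits non-unit rules of {F, K, S} → Saa | ag | agS | g | gK.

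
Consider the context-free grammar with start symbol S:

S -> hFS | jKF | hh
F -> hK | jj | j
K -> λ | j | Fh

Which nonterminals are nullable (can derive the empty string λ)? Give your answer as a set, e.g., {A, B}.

{K}

Directly nullable (have an ε-rule): {K}.
Not nullable: F, S — each has a terminal in every rule's right-hand side or depends on a non-nullable symbol.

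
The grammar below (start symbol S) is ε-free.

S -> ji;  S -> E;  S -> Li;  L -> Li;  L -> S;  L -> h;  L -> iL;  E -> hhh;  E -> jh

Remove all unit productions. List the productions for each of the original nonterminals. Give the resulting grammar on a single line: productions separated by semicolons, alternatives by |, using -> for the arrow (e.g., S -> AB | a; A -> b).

S -> Li | jh | ji | hhh; E -> jh | hhh; L -> h | Li | iL | jh | ji | hhh

Unit productions: L->S, S->E.
Unit pairs (A ⇒* B via units): (L,E), (L,S), (S,E).
S: inherits non-unit rules of {E, S} → Li | hhh | jh | ji.
E: inherits non-unit rules of {E} → hhh | jh.
L: inherits non-unit rules of {E, L, S} → Li | h | hhh | iL | jh | ji.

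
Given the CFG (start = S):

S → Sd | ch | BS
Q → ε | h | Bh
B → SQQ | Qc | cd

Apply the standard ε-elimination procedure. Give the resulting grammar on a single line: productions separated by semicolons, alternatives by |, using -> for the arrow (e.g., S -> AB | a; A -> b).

S -> BS | Sd | ch; B -> S | c | Qc | SQ | cd | SQQ; Q -> h | Bh

Nullable set: {Q}.
B -> Qc: Q nullable, giving Qc | c.
B -> SQQ: Q, Q nullable, giving S | SQ | SQQ.
Drop Q -> ε.
Unchanged (no nullable symbols): S -> BS; S -> Sd; S -> ch; B -> cd; Q -> Bh; Q -> h.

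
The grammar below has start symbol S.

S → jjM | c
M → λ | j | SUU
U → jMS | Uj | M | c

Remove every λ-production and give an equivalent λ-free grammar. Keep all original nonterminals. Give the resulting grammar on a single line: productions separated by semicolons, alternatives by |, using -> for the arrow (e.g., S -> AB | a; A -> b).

S -> c | jj | jjM; M -> S | j | SU | SUU; U -> M | c | j | Uj | jS | jMS

Nullable set: {M, U}.
S -> jjM: M nullable, giving jj | jjM.
Drop M -> λ.
M -> SUU: U, U nullable, giving S | SU | SUU.
U -> M: M nullable, giving M.
U -> Uj: U nullable, giving Uj | j.
U -> jMS: M nullable, giving jMS | jS.
Unchanged (no nullable symbols): S -> c; M -> j; U -> c.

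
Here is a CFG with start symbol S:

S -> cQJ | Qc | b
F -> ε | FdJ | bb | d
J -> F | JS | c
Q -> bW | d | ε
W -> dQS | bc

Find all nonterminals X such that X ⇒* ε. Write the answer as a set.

Directly nullable (have an ε-rule): {F, Q}.
J is nullable via J -> F (every symbol on the right is already known nullable).
Not nullable: S, W — each has a terminal in every rule's right-hand side or depends on a non-nullable symbol.

{F, J, Q}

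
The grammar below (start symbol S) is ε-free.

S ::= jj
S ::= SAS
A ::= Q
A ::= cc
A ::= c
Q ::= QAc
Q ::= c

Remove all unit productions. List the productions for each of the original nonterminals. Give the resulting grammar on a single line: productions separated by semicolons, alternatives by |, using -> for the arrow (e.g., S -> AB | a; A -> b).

S -> jj | SAS; A -> c | cc | QAc; Q -> c | QAc

Unit productions: A->Q.
Unit pairs (A ⇒* B via units): (A,Q).
S: inherits non-unit rules of {S} → SAS | jj.
A: inherits non-unit rules of {A, Q} → QAc | c | cc.
Q: inherits non-unit rules of {Q} → QAc | c.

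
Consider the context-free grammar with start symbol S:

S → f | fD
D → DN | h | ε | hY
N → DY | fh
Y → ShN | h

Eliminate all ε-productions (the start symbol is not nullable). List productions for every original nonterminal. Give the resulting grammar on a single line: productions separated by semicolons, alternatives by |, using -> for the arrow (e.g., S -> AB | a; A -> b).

Nullable set: {D}.
S -> fD: D nullable, giving f | fD.
Drop D -> ε.
D -> DN: D nullable, giving DN | N.
N -> DY: D nullable, giving DY | Y.
Unchanged (no nullable symbols): S -> f; D -> h; D -> hY; N -> fh; Y -> ShN; Y -> h.

S -> f | fD; D -> N | h | DN | hY; N -> Y | DY | fh; Y -> h | ShN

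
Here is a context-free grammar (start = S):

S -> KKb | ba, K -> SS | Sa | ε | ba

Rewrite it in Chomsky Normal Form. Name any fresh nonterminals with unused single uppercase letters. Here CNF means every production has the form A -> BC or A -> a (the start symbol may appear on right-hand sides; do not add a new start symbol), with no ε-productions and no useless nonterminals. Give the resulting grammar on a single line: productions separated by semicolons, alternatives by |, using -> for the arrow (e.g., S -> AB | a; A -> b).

Nullable: {K}; after ε-elimination: S -> b | Kb | ba | KKb; K -> SS | Sa | ba.
No unit productions to eliminate.
TERM: introduce A -> a, B -> b and substitute in every rule of length ≥2.
BIN: S -> KKB becomes S -> KC, C -> KB.

S -> b | BA | KB | KC; A -> a; B -> b; C -> KB; K -> BA | SA | SS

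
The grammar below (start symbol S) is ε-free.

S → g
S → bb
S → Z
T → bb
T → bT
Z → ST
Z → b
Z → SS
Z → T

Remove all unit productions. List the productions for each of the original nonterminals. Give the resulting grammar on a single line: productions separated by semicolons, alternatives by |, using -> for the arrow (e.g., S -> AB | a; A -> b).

S -> b | g | SS | ST | bT | bb; T -> bT | bb; Z -> b | SS | ST | bT | bb

Unit productions: S->Z, Z->T.
Unit pairs (A ⇒* B via units): (S,T), (S,Z), (Z,T).
S: inherits non-unit rules of {S, T, Z} → SS | ST | b | bT | bb | g.
T: inherits non-unit rules of {T} → bT | bb.
Z: inherits non-unit rules of {T, Z} → SS | ST | b | bT | bb.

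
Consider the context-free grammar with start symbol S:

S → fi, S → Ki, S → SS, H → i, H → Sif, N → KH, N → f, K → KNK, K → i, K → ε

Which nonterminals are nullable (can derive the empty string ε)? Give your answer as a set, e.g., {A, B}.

Directly nullable (have an ε-rule): {K}.
Not nullable: H, N, S — each has a terminal in every rule's right-hand side or depends on a non-nullable symbol.

{K}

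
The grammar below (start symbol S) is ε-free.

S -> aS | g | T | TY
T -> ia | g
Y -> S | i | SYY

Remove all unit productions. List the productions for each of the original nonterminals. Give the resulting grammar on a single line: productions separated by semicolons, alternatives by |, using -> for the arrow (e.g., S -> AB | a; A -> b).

S -> g | TY | aS | ia; T -> g | ia; Y -> g | i | TY | aS | ia | SYY

Unit productions: S->T, Y->S.
Unit pairs (A ⇒* B via units): (S,T), (Y,S), (Y,T).
S: inherits non-unit rules of {S, T} → TY | aS | g | ia.
T: inherits non-unit rules of {T} → g | ia.
Y: inherits non-unit rules of {S, T, Y} → SYY | TY | aS | g | i | ia.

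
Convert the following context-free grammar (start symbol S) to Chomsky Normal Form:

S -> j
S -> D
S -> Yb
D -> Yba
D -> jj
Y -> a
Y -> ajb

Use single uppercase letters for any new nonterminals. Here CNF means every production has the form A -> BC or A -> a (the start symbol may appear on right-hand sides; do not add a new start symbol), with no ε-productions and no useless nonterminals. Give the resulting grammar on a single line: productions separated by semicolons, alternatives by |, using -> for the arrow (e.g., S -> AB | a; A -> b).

No ε-productions.
After unit-elimination: S -> j | Yb | jj | Yba; D -> jj | Yba; Y -> a | ajb.
TERM: introduce B -> a, A -> b, C -> j and substitute in every rule of length ≥2.
BIN: D -> YAB becomes D -> YE, E -> AB; S -> YAB becomes S -> YF, F -> AB; Y -> BCA becomes Y -> BG, G -> CA.
Drop unreachable/unproductive: D.

S -> j | CC | YA | YF; A -> b; B -> a; C -> j; F -> AB; G -> CA; Y -> a | BG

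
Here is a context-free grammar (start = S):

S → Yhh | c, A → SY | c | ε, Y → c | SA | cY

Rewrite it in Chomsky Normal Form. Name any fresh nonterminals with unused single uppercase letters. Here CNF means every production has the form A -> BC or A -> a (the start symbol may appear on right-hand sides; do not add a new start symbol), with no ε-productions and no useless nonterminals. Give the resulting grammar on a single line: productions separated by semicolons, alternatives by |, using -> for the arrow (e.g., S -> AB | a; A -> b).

Nullable: {A}; after ε-elimination: S -> c | Yhh; A -> c | SY; Y -> S | c | SA | cY.
After unit-elimination: S -> c | Yhh; A -> c | SY; Y -> c | SA | cY | Yhh.
TERM: introduce C -> c, B -> h and substitute in every rule of length ≥2.
BIN: S -> YBB becomes S -> YD, D -> BB; Y -> YBB becomes Y -> YE, E -> BB.

S -> c | YD; A -> c | SY; B -> h; C -> c; D -> BB; E -> BB; Y -> c | CY | SA | YE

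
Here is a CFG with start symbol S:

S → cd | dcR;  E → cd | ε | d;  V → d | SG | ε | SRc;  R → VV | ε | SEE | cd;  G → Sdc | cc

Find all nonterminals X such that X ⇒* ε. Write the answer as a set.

{E, R, V}

Directly nullable (have an ε-rule): {E, R, V}.
Not nullable: G, S — each has a terminal in every rule's right-hand side or depends on a non-nullable symbol.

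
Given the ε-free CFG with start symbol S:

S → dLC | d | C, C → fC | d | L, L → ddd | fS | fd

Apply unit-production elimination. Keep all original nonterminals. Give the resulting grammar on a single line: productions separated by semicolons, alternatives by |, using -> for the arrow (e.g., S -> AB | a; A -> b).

S -> d | fC | fS | fd | dLC | ddd; C -> d | fC | fS | fd | ddd; L -> fS | fd | ddd

Unit productions: C->L, S->C.
Unit pairs (A ⇒* B via units): (C,L), (S,C), (S,L).
S: inherits non-unit rules of {C, L, S} → d | dLC | ddd | fC | fS | fd.
C: inherits non-unit rules of {C, L} → d | ddd | fC | fS | fd.
L: inherits non-unit rules of {L} → ddd | fS | fd.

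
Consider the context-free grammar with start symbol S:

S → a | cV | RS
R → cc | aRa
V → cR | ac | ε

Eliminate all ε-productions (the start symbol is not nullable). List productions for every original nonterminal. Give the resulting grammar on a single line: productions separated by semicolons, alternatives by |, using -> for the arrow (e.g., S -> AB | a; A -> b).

S -> a | c | RS | cV; R -> cc | aRa; V -> ac | cR

Nullable set: {V}.
S -> cV: V nullable, giving c | cV.
Drop V -> ε.
Unchanged (no nullable symbols): S -> RS; S -> a; R -> aRa; R -> cc; V -> ac; V -> cR.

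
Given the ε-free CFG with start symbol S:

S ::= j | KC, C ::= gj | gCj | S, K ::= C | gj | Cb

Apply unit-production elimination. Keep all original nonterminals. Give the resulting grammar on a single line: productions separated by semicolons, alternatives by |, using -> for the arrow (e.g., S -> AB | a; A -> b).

Unit productions: C->S, K->C.
Unit pairs (A ⇒* B via units): (C,S), (K,C), (K,S).
S: inherits non-unit rules of {S} → KC | j.
C: inherits non-unit rules of {C, S} → KC | gCj | gj | j.
K: inherits non-unit rules of {C, K, S} → Cb | KC | gCj | gj | j.

S -> j | KC; C -> j | KC | gj | gCj; K -> j | Cb | KC | gj | gCj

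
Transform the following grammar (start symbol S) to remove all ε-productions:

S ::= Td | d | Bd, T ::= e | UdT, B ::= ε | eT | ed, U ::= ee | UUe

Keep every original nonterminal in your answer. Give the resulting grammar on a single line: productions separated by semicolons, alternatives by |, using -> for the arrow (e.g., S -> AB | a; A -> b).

Nullable set: {B}.
S -> Bd: B nullable, giving Bd | d.
Drop B -> ε.
Unchanged (no nullable symbols): S -> Td; S -> d; B -> eT; B -> ed; T -> UdT; T -> e; U -> UUe; U -> ee.

S -> d | Bd | Td; B -> eT | ed; T -> e | UdT; U -> ee | UUe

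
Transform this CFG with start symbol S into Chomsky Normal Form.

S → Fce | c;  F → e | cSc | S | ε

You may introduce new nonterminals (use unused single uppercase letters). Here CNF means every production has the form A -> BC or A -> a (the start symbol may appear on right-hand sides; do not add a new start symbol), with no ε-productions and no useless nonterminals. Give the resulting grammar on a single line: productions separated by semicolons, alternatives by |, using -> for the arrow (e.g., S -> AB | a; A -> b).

S -> c | AB | FE; A -> c; B -> e; C -> SA; D -> AB; E -> AB; F -> c | e | AB | AC | FD

Nullable: {F}; after ε-elimination: S -> c | ce | Fce; F -> S | e | cSc.
After unit-elimination: S -> c | ce | Fce; F -> c | e | ce | Fce | cSc.
TERM: introduce A -> c, B -> e and substitute in every rule of length ≥2.
BIN: F -> ASA becomes F -> AC, C -> SA; F -> FAB becomes F -> FD, D -> AB; S -> FAB becomes S -> FE, E -> AB.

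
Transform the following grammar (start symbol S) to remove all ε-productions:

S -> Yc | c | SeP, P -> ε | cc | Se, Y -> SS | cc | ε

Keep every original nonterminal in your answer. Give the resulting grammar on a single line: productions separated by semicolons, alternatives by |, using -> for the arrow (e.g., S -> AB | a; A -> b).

Nullable set: {P, Y}.
S -> SeP: P nullable, giving Se | SeP.
S -> Yc: Y nullable, giving Yc | c.
Drop P -> ε.
Drop Y -> ε.
Unchanged (no nullable symbols): S -> c; P -> Se; P -> cc; Y -> SS; Y -> cc.

S -> c | Se | Yc | SeP; P -> Se | cc; Y -> SS | cc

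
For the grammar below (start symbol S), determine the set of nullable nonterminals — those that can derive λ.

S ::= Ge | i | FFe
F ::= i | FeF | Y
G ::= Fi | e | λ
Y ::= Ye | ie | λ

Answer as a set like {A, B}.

{F, G, Y}

Directly nullable (have an ε-rule): {G, Y}.
F is nullable via F -> Y (every symbol on the right is already known nullable).
Not nullable: S — each has a terminal in every rule's right-hand side or depends on a non-nullable symbol.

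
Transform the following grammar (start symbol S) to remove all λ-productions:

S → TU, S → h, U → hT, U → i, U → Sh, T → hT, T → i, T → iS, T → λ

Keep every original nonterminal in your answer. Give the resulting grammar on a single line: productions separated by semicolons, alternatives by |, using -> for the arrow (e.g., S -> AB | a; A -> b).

Nullable set: {T}.
S -> TU: T nullable, giving TU | U.
Drop T -> λ.
T -> hT: T nullable, giving h | hT.
U -> hT: T nullable, giving h | hT.
Unchanged (no nullable symbols): S -> h; T -> i; T -> iS; U -> Sh; U -> i.

S -> U | h | TU; T -> h | i | hT | iS; U -> h | i | Sh | hT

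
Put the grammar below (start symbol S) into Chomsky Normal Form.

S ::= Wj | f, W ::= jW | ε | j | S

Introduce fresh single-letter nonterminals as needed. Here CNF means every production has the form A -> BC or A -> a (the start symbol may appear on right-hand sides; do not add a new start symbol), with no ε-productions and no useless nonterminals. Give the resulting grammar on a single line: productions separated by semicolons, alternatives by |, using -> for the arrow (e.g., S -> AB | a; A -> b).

Nullable: {W}; after ε-elimination: S -> f | j | Wj; W -> S | j | jW.
After unit-elimination: S -> f | j | Wj; W -> f | j | Wj | jW.
TERM: introduce A -> j and substitute in every rule of length ≥2.

S -> f | j | WA; A -> j; W -> f | j | AW | WA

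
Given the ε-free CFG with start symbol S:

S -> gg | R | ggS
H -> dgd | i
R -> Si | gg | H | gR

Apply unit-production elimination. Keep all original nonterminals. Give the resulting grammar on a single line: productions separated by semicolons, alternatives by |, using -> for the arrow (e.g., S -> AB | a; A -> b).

Unit productions: R->H, S->R.
Unit pairs (A ⇒* B via units): (R,H), (S,H), (S,R).
S: inherits non-unit rules of {H, R, S} → Si | dgd | gR | gg | ggS | i.
H: inherits non-unit rules of {H} → dgd | i.
R: inherits non-unit rules of {H, R} → Si | dgd | gR | gg | i.

S -> i | Si | gR | gg | dgd | ggS; H -> i | dgd; R -> i | Si | gR | gg | dgd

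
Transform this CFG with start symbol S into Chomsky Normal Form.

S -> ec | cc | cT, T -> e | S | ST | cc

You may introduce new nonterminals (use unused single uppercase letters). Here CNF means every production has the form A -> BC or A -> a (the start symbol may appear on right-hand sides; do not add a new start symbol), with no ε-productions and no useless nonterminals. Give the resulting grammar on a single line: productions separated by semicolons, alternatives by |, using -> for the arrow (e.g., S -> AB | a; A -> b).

S -> AA | AT | BA; A -> c; B -> e; T -> e | AA | AT | BA | ST

No ε-productions.
After unit-elimination: S -> cT | cc | ec; T -> e | ST | cT | cc | ec.
TERM: introduce A -> c, B -> e and substitute in every rule of length ≥2.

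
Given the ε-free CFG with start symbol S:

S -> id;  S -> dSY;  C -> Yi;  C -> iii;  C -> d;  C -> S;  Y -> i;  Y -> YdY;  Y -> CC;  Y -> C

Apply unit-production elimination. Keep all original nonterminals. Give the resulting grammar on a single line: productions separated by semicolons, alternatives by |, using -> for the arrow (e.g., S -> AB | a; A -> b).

Unit productions: C->S, Y->C.
Unit pairs (A ⇒* B via units): (C,S), (Y,C), (Y,S).
S: inherits non-unit rules of {S} → dSY | id.
C: inherits non-unit rules of {C, S} → Yi | d | dSY | id | iii.
Y: inherits non-unit rules of {C, S, Y} → CC | YdY | Yi | d | dSY | i | id | iii.

S -> id | dSY; C -> d | Yi | id | dSY | iii; Y -> d | i | CC | Yi | id | YdY | dSY | iii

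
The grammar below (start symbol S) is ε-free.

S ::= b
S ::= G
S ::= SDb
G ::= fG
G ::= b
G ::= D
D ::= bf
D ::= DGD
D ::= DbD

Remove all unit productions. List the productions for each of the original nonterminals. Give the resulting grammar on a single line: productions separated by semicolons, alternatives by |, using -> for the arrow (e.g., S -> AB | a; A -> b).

S -> b | bf | fG | DGD | DbD | SDb; D -> bf | DGD | DbD; G -> b | bf | fG | DGD | DbD

Unit productions: G->D, S->G.
Unit pairs (A ⇒* B via units): (G,D), (S,D), (S,G).
S: inherits non-unit rules of {D, G, S} → DGD | DbD | SDb | b | bf | fG.
D: inherits non-unit rules of {D} → DGD | DbD | bf.
G: inherits non-unit rules of {D, G} → DGD | DbD | b | bf | fG.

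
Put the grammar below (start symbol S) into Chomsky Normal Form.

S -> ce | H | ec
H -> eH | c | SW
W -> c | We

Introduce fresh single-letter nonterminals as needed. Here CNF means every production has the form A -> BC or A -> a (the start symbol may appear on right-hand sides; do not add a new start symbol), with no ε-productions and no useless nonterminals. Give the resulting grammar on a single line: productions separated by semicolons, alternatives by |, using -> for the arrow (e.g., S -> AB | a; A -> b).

No ε-productions.
After unit-elimination: S -> c | SW | ce | eH | ec; H -> c | SW | eH; W -> c | We.
TERM: introduce B -> c, A -> e and substitute in every rule of length ≥2.

S -> c | AB | AH | BA | SW; A -> e; B -> c; H -> c | AH | SW; W -> c | WA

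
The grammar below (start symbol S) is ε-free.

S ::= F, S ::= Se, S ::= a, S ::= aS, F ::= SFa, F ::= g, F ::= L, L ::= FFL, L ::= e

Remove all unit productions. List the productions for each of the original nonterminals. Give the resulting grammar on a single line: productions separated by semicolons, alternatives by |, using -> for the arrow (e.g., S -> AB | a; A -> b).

Unit productions: F->L, S->F.
Unit pairs (A ⇒* B via units): (F,L), (S,F), (S,L).
S: inherits non-unit rules of {F, L, S} → FFL | SFa | Se | a | aS | e | g.
F: inherits non-unit rules of {F, L} → FFL | SFa | e | g.
L: inherits non-unit rules of {L} → FFL | e.

S -> a | e | g | Se | aS | FFL | SFa; F -> e | g | FFL | SFa; L -> e | FFL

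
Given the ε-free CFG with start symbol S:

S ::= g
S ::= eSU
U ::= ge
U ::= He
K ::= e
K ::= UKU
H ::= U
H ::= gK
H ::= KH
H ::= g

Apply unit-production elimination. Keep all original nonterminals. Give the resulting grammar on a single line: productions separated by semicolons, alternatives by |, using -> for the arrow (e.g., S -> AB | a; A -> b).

Unit productions: H->U.
Unit pairs (A ⇒* B via units): (H,U).
S: inherits non-unit rules of {S} → eSU | g.
H: inherits non-unit rules of {H, U} → He | KH | g | gK | ge.
K: inherits non-unit rules of {K} → UKU | e.
U: inherits non-unit rules of {U} → He | ge.

S -> g | eSU; H -> g | He | KH | gK | ge; K -> e | UKU; U -> He | ge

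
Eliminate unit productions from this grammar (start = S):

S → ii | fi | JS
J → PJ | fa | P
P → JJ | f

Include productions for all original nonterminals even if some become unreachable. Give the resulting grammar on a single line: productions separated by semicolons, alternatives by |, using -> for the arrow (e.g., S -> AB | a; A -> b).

S -> JS | fi | ii; J -> f | JJ | PJ | fa; P -> f | JJ

Unit productions: J->P.
Unit pairs (A ⇒* B via units): (J,P).
S: inherits non-unit rules of {S} → JS | fi | ii.
J: inherits non-unit rules of {J, P} → JJ | PJ | f | fa.
P: inherits non-unit rules of {P} → JJ | f.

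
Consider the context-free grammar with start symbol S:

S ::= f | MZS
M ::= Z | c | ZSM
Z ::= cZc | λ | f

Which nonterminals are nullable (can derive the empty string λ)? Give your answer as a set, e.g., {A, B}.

{M, Z}

Directly nullable (have an ε-rule): {Z}.
M is nullable via M -> Z (every symbol on the right is already known nullable).
Not nullable: S — each has a terminal in every rule's right-hand side or depends on a non-nullable symbol.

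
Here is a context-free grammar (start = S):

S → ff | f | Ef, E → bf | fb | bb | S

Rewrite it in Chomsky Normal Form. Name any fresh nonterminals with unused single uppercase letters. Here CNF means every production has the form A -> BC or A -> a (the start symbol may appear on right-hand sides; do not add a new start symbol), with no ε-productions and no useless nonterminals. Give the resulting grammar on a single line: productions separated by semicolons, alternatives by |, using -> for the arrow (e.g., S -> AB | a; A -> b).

No ε-productions.
After unit-elimination: S -> f | Ef | ff; E -> f | Ef | bb | bf | fb | ff.
TERM: introduce B -> b, A -> f and substitute in every rule of length ≥2.

S -> f | AA | EA; A -> f; B -> b; E -> f | AA | AB | BA | BB | EA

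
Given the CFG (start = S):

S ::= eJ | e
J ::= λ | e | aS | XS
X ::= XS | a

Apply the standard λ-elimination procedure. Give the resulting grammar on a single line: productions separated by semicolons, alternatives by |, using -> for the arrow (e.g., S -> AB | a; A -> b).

Nullable set: {J}.
S -> eJ: J nullable, giving e | eJ.
Drop J -> λ.
Unchanged (no nullable symbols): S -> e; J -> XS; J -> aS; J -> e; X -> XS; X -> a.

S -> e | eJ; J -> e | XS | aS; X -> a | XS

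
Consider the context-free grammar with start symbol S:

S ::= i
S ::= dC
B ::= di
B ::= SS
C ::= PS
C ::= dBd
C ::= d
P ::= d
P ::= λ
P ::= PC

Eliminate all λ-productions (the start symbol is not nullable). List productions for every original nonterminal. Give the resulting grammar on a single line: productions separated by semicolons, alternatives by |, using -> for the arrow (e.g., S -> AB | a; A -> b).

Nullable set: {P}.
C -> PS: P nullable, giving PS | S.
Drop P -> λ.
P -> PC: P nullable, giving C | PC.
Unchanged (no nullable symbols): S -> dC; S -> i; B -> SS; B -> di; C -> d; C -> dBd; P -> d.

S -> i | dC; B -> SS | di; C -> S | d | PS | dBd; P -> C | d | PC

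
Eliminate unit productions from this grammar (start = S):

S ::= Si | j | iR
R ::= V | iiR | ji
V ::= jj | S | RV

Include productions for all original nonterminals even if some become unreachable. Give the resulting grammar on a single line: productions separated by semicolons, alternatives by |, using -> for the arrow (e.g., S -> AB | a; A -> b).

S -> j | Si | iR; R -> j | RV | Si | iR | ji | jj | iiR; V -> j | RV | Si | iR | jj

Unit productions: R->V, V->S.
Unit pairs (A ⇒* B via units): (R,S), (R,V), (V,S).
S: inherits non-unit rules of {S} → Si | iR | j.
R: inherits non-unit rules of {R, S, V} → RV | Si | iR | iiR | j | ji | jj.
V: inherits non-unit rules of {S, V} → RV | Si | iR | j | jj.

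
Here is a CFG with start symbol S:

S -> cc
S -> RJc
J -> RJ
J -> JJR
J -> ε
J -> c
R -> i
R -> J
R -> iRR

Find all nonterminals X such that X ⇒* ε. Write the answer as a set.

{J, R}

Directly nullable (have an ε-rule): {J}.
R is nullable via R -> J (every symbol on the right is already known nullable).
Not nullable: S — each has a terminal in every rule's right-hand side or depends on a non-nullable symbol.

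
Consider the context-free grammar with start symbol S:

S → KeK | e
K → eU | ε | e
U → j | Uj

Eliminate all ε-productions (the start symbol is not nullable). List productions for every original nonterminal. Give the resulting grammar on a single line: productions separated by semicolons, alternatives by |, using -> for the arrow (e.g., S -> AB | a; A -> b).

S -> e | Ke | eK | KeK; K -> e | eU; U -> j | Uj

Nullable set: {K}.
S -> KeK: K, K nullable, giving Ke | KeK | e | eK.
Drop K -> ε.
Unchanged (no nullable symbols): S -> e; K -> e; K -> eU; U -> Uj; U -> j.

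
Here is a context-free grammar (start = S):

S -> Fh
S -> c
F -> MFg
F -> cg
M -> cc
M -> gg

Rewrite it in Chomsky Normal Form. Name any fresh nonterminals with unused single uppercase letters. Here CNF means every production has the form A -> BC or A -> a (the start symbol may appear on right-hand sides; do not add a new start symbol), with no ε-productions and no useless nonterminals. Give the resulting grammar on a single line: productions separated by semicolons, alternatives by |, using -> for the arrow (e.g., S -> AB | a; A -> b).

No ε-productions.
No unit productions to eliminate.
TERM: introduce B -> c, A -> g, C -> h and substitute in every rule of length ≥2.
BIN: F -> MFA becomes F -> MD, D -> FA.

S -> c | FC; A -> g; B -> c; C -> h; D -> FA; F -> BA | MD; M -> AA | BB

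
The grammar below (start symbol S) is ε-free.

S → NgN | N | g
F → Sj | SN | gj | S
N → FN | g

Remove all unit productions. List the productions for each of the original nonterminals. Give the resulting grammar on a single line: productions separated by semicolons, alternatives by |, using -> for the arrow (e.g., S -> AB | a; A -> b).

Unit productions: F->S, S->N.
Unit pairs (A ⇒* B via units): (F,N), (F,S), (S,N).
S: inherits non-unit rules of {N, S} → FN | NgN | g.
F: inherits non-unit rules of {F, N, S} → FN | NgN | SN | Sj | g | gj.
N: inherits non-unit rules of {N} → FN | g.

S -> g | FN | NgN; F -> g | FN | SN | Sj | gj | NgN; N -> g | FN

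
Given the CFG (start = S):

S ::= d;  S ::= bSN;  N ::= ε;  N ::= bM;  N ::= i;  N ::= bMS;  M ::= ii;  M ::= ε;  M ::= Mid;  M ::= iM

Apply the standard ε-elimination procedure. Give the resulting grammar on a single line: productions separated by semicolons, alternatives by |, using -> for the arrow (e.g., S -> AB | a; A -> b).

Nullable set: {M, N}.
S -> bSN: N nullable, giving bS | bSN.
Drop M -> ε.
M -> Mid: M nullable, giving Mid | id.
M -> iM: M nullable, giving i | iM.
Drop N -> ε.
N -> bM: M nullable, giving b | bM.
N -> bMS: M nullable, giving bMS | bS.
Unchanged (no nullable symbols): S -> d; M -> ii; N -> i.

S -> d | bS | bSN; M -> i | iM | id | ii | Mid; N -> b | i | bM | bS | bMS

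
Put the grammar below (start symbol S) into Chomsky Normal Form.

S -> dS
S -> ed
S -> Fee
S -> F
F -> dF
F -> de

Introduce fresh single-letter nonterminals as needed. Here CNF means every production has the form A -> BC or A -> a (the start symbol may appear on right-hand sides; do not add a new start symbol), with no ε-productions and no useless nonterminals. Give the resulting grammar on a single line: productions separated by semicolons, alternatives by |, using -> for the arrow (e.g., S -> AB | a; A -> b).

No ε-productions.
After unit-elimination: S -> dF | dS | de | ed | Fee; F -> dF | de.
TERM: introduce A -> d, B -> e and substitute in every rule of length ≥2.
BIN: S -> FBB becomes S -> FC, C -> BB.

S -> AB | AF | AS | BA | FC; A -> d; B -> e; C -> BB; F -> AB | AF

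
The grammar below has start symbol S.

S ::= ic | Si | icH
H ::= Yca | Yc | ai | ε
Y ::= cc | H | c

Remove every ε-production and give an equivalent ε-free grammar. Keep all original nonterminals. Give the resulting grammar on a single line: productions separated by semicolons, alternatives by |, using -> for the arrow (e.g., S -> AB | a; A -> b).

Nullable set: {H, Y}.
S -> icH: H nullable, giving ic | icH.
Drop H -> ε.
H -> Yc: Y nullable, giving Yc | c.
H -> Yca: Y nullable, giving Yca | ca.
Y -> H: H nullable, giving H.
Unchanged (no nullable symbols): S -> Si; S -> ic; H -> ai; Y -> c; Y -> cc.

S -> Si | ic | icH; H -> c | Yc | ai | ca | Yca; Y -> H | c | cc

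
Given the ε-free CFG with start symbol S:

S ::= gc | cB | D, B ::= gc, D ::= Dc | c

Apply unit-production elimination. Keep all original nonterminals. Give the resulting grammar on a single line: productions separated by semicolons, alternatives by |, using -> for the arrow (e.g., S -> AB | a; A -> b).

S -> c | Dc | cB | gc; B -> gc; D -> c | Dc

Unit productions: S->D.
Unit pairs (A ⇒* B via units): (S,D).
S: inherits non-unit rules of {D, S} → Dc | c | cB | gc.
B: inherits non-unit rules of {B} → gc.
D: inherits non-unit rules of {D} → Dc | c.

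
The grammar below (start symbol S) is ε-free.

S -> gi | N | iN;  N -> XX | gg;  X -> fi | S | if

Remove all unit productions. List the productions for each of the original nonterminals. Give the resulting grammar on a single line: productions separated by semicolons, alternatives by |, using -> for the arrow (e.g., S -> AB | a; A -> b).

S -> XX | gg | gi | iN; N -> XX | gg; X -> XX | fi | gg | gi | iN | if

Unit productions: S->N, X->S.
Unit pairs (A ⇒* B via units): (S,N), (X,N), (X,S).
S: inherits non-unit rules of {N, S} → XX | gg | gi | iN.
N: inherits non-unit rules of {N} → XX | gg.
X: inherits non-unit rules of {N, S, X} → XX | fi | gg | gi | iN | if.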